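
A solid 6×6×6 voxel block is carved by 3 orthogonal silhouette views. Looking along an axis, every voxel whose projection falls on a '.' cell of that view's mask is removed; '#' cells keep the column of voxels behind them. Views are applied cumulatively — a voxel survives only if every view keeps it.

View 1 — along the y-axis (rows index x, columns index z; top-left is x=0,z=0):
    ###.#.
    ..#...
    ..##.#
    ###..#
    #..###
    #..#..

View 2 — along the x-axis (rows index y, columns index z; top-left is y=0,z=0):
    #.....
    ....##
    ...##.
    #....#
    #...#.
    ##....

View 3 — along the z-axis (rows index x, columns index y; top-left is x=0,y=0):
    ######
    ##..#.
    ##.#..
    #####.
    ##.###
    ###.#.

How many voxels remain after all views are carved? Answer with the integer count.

full grid |V| = 216
  1. axis=1 (XZ plane), |mask|=18  ⇒  voxels=108
  2. axis=0 (YZ plane), |mask|=11  ⇒  voxels=33
  3. axis=2 (XY plane), |mask|=26  ⇒  voxels=26

voxel count = 26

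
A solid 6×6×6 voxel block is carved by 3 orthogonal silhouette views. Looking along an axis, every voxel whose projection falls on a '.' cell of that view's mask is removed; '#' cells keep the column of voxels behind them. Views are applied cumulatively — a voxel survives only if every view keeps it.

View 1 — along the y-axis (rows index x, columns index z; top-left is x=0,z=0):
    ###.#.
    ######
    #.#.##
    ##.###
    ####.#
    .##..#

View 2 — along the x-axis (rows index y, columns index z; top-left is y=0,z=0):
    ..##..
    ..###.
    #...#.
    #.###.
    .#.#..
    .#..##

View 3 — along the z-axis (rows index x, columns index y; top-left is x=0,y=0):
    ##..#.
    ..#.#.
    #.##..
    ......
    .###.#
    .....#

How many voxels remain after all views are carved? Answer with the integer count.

24 voxels

start: 6×6×6 = 216 voxels
step 1: project along y, AND mask (27/36) → |grid| = 162
step 2: project along x, AND mask (16/36) → |grid| = 68
step 3: project along z, AND mask (13/36) → |grid| = 24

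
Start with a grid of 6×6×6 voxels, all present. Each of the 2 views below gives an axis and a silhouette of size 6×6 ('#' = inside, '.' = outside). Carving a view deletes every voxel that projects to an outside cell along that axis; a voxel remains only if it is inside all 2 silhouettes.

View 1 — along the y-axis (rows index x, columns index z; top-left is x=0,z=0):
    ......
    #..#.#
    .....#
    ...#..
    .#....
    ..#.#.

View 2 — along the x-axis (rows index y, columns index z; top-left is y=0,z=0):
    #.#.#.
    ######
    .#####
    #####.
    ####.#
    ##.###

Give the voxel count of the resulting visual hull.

before carving: 216 voxels (6×6×6)
[1] y-view keeps 8 columns → grid now 48
[2] x-view keeps 29 columns → grid now 38

38 voxels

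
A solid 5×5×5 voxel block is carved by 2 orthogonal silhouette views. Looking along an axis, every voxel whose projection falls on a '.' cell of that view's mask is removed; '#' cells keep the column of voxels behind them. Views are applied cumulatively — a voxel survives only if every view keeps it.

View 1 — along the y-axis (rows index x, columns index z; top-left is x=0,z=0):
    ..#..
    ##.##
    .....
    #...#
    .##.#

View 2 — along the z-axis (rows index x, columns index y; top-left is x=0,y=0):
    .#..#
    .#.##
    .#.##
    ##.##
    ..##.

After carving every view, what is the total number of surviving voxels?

28 voxels

before carving: 125 voxels (5×5×5)
carve view 1 (along y, XZ-mask fill 10/25): 50 voxels remain
carve view 2 (along z, XY-mask fill 14/25): 28 voxels remain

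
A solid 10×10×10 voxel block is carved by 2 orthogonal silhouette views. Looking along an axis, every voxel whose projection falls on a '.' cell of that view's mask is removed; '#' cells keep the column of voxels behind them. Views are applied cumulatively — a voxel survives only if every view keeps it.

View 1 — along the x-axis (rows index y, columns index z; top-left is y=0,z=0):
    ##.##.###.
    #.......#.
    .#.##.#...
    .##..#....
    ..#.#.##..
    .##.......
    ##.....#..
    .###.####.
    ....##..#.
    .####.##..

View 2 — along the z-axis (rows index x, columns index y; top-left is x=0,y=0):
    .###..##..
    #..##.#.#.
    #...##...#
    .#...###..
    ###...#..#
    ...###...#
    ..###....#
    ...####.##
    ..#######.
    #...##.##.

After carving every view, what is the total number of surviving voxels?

full grid |V| = 1000
after view 1 [x-axis, 41 of 100 cells solid] → remaining = 410
after view 2 [z-axis, 49 of 100 cells solid] → remaining = 196

|visual hull| = 196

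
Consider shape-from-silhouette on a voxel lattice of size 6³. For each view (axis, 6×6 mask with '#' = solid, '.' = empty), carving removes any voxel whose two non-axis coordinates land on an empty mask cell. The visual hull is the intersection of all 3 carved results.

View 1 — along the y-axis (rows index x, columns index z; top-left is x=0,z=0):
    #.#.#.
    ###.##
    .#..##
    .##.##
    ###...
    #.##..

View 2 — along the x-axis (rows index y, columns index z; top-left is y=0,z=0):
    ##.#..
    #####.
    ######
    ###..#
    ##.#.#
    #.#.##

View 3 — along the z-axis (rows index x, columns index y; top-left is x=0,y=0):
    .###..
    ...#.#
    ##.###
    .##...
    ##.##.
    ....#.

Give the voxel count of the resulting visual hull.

start: 6×6×6 = 216 voxels
step 1: project along y, AND mask (21/36) → |grid| = 126
step 2: project along x, AND mask (26/36) → |grid| = 92
step 3: project along z, AND mask (17/36) → |grid| = 44

44 voxels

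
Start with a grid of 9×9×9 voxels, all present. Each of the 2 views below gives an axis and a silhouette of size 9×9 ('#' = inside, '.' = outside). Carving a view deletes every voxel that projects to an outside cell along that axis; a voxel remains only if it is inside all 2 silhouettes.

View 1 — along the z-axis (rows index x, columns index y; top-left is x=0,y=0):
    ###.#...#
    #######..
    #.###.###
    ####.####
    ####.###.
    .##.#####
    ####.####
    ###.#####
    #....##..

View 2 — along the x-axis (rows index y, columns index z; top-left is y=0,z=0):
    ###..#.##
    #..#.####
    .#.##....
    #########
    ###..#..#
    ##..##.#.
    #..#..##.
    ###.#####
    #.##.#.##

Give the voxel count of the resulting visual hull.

335 voxels

initial block: 9^3 = 729
after view 1 [z-axis, 60 of 81 cells solid] → remaining = 540
after view 2 [x-axis, 52 of 81 cells solid] → remaining = 335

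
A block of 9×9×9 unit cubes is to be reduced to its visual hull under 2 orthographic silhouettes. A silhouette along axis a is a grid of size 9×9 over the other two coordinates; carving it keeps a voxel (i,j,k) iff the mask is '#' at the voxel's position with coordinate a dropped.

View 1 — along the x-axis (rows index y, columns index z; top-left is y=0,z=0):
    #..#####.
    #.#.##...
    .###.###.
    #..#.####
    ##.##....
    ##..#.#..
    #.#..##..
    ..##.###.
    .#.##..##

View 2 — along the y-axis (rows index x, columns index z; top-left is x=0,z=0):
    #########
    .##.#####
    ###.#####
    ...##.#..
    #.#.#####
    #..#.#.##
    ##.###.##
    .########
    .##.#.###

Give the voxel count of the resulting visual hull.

start: 9×9×9 = 729 voxels
[1] x-view keeps 44 columns → grid now 396
[2] y-view keeps 60 columns → grid now 288

288 voxels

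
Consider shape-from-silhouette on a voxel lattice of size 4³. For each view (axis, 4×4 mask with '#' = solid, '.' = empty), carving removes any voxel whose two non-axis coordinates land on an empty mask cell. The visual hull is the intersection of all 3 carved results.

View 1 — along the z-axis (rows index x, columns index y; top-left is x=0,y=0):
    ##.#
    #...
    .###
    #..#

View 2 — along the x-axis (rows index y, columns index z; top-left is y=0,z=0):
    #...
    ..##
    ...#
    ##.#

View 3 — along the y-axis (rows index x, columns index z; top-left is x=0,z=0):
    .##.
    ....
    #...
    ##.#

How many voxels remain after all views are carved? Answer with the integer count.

full grid |V| = 64
after view 1 [z-axis, 9 of 16 cells solid] → remaining = 36
after view 2 [x-axis, 7 of 16 cells solid] → remaining = 17
after view 3 [y-axis, 6 of 16 cells solid] → remaining = 7

remaining voxels: 7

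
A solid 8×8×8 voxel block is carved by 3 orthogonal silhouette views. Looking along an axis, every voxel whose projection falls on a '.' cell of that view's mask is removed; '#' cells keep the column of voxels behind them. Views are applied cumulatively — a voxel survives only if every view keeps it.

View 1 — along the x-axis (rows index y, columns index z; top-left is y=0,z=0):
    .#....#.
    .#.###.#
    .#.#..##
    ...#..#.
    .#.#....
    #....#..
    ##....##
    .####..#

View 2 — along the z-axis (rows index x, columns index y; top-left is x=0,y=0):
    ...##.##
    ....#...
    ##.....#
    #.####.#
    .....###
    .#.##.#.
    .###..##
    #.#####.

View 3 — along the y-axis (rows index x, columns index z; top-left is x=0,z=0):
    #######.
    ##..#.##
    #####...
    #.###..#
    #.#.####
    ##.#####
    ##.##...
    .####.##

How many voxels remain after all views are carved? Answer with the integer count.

|visual hull| = 74

before carving: 512 voxels (8×8×8)
carve view 1 (along x, YZ-mask fill 26/64): 208 voxels remain
carve view 2 (along z, XY-mask fill 32/64): 104 voxels remain
carve view 3 (along y, XZ-mask fill 45/64): 74 voxels remain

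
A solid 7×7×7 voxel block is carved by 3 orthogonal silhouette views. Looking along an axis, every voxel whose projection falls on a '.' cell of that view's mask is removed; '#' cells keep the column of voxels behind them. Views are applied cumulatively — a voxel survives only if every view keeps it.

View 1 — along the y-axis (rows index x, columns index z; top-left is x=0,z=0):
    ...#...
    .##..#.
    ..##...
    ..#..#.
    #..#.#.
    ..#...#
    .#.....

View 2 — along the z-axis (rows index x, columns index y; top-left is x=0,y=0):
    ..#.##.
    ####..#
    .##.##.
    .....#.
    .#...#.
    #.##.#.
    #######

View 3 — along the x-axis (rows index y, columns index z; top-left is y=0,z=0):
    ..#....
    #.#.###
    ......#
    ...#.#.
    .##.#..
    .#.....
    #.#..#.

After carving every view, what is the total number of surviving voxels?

start: 7×7×7 = 343 voxels
[1] y-view keeps 14 columns → grid now 98
[2] z-view keeps 26 columns → grid now 49
[3] x-view keeps 16 columns → grid now 14

voxel count = 14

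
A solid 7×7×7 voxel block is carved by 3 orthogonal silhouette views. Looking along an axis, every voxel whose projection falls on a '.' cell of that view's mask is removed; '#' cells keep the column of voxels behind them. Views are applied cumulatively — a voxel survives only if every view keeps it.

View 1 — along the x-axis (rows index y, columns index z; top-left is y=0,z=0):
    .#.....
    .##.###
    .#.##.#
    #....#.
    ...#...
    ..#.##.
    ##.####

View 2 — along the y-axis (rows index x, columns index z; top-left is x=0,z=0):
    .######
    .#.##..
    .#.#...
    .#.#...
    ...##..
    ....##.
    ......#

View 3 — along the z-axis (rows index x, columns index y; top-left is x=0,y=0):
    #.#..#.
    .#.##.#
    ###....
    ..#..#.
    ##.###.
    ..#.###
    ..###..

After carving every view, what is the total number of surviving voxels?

|visual hull| = 29

full grid |V| = 343
[1] x-view keeps 22 columns → grid now 154
[2] y-view keeps 18 columns → grid now 63
[3] z-view keeps 24 columns → grid now 29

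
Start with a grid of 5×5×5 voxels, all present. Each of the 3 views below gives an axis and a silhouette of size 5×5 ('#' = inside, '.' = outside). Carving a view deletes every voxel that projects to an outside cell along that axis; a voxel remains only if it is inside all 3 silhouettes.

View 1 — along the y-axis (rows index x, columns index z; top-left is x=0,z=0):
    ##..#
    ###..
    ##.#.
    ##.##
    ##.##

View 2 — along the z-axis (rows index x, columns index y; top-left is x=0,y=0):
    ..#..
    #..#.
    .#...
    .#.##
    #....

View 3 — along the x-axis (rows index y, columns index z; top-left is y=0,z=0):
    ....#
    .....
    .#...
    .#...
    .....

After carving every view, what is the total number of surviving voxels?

remaining voxels: 4

before carving: 125 voxels (5×5×5)
step 1: project along y, AND mask (17/25) → |grid| = 85
step 2: project along z, AND mask (8/25) → |grid| = 28
step 3: project along x, AND mask (3/25) → |grid| = 4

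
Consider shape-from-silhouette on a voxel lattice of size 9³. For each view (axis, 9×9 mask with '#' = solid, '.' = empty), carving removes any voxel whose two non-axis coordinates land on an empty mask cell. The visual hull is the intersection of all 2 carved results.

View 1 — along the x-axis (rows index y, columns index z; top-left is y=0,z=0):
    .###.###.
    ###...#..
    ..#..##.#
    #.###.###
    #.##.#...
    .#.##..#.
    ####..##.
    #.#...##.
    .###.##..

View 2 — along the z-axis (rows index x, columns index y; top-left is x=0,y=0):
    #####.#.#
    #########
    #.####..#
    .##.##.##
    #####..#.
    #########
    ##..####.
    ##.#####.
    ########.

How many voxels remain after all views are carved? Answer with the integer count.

before carving: 729 voxels (9×9×9)
carve view 1 (along x, YZ-mask fill 44/81): 396 voxels remain
carve view 2 (along z, XY-mask fill 64/81): 310 voxels remain

voxel count = 310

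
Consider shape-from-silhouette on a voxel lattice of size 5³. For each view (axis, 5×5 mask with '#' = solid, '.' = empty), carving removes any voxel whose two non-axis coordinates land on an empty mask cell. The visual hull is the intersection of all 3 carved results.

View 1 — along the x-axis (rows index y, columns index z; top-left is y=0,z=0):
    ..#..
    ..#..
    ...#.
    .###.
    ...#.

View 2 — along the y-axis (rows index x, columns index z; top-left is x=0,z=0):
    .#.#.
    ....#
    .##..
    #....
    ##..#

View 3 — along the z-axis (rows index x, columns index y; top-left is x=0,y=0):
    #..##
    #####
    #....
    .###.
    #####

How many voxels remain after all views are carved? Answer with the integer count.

|visual hull| = 5

initial block: 5^3 = 125
V1 x: intersect with YZ mask (7 set) -- 35 left
V2 y: intersect with XZ mask (9 set) -- 9 left
V3 z: intersect with XY mask (17 set) -- 5 left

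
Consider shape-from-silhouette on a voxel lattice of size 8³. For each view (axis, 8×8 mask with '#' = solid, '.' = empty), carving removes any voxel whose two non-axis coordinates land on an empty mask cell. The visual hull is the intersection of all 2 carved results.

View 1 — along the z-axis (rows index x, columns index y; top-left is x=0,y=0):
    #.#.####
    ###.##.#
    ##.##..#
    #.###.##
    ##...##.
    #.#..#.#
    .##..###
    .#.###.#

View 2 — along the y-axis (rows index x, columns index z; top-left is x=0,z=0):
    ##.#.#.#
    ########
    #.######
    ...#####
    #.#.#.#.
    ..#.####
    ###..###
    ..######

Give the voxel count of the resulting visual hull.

|visual hull| = 239

full grid |V| = 512
[1] z-view keeps 41 columns → grid now 328
[2] y-view keeps 46 columns → grid now 239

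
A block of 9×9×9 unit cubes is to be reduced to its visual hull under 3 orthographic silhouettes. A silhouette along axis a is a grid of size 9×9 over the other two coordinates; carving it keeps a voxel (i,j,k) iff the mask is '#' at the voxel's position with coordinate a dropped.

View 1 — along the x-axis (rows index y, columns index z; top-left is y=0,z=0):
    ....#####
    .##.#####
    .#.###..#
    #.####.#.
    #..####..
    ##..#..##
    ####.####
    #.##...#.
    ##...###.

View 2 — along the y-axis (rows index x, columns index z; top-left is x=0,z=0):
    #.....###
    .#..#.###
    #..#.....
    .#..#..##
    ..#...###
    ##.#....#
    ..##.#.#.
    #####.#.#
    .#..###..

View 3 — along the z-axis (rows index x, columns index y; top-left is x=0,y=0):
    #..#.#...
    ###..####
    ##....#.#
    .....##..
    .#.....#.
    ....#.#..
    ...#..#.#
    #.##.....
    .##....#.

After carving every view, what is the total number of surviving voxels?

82 voxels

before carving: 729 voxels (9×9×9)
after view 1 [x-axis, 50 of 81 cells solid] → remaining = 450
after view 2 [y-axis, 38 of 81 cells solid] → remaining = 209
after view 3 [z-axis, 29 of 81 cells solid] → remaining = 82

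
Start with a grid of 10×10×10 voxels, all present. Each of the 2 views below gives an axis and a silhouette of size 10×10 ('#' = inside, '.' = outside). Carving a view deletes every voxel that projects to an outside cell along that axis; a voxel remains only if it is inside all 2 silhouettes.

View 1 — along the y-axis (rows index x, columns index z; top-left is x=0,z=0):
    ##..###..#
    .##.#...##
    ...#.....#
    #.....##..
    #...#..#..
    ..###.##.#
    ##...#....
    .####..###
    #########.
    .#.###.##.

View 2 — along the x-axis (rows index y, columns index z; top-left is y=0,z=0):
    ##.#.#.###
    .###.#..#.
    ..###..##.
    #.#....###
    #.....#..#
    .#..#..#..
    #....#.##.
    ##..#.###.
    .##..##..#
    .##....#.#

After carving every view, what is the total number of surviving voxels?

initial block: 10^3 = 1000
step 1: project along y, AND mask (50/100) → |grid| = 500
step 2: project along x, AND mask (47/100) → |grid| = 236

|visual hull| = 236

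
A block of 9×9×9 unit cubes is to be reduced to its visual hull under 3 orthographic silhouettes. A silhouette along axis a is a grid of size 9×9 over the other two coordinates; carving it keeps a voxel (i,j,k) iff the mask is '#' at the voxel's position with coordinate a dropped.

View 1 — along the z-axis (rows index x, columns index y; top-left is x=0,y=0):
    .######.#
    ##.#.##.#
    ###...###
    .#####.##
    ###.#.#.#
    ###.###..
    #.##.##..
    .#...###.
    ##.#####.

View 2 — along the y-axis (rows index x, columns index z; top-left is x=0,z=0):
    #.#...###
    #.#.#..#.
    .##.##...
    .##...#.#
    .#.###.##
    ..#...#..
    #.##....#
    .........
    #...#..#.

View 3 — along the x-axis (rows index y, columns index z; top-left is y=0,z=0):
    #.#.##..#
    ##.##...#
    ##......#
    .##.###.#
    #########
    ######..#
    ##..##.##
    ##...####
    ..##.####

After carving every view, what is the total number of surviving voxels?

remaining voxels: 127

initial block: 9^3 = 729
V1 z: intersect with XY mask (54 set) -- 486 left
V2 y: intersect with XZ mask (32 set) -- 200 left
V3 x: intersect with YZ mask (53 set) -- 127 left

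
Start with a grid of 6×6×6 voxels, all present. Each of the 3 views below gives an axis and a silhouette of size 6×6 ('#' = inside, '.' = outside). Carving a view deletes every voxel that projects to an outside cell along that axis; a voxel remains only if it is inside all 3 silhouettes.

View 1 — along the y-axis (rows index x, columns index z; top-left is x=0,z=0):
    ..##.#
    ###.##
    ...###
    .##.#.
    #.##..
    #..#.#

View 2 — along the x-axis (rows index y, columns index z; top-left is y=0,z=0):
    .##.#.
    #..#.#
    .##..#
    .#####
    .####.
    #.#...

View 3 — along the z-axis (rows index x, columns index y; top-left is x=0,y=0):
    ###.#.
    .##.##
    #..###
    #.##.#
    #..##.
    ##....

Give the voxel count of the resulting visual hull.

remaining voxels: 40

before carving: 216 voxels (6×6×6)
after view 1 [y-axis, 20 of 36 cells solid] → remaining = 120
after view 2 [x-axis, 20 of 36 cells solid] → remaining = 67
after view 3 [z-axis, 21 of 36 cells solid] → remaining = 40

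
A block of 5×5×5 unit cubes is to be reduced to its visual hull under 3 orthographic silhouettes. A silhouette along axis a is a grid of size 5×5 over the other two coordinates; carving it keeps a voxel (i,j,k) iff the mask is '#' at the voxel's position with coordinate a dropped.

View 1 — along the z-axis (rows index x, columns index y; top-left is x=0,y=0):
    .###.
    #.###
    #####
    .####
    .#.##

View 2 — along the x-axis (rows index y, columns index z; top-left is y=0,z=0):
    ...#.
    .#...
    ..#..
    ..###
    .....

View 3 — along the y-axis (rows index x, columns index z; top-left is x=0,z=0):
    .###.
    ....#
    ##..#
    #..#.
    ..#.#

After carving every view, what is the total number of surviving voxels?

|visual hull| = 10

full grid |V| = 125
step 1: project along z, AND mask (19/25) → |grid| = 95
step 2: project along x, AND mask (6/25) → |grid| = 25
step 3: project along y, AND mask (11/25) → |grid| = 10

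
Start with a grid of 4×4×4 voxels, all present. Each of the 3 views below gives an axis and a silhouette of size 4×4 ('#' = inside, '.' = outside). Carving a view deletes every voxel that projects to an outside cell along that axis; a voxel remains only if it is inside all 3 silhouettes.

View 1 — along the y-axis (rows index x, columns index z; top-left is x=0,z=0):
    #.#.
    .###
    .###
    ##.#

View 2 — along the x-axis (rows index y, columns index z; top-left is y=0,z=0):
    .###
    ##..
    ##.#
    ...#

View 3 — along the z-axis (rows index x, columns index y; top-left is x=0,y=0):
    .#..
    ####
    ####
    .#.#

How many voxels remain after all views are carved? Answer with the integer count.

before carving: 64 voxels (4×4×4)
after view 1 [y-axis, 11 of 16 cells solid] → remaining = 44
after view 2 [x-axis, 9 of 16 cells solid] → remaining = 25
after view 3 [z-axis, 11 of 16 cells solid] → remaining = 18

|visual hull| = 18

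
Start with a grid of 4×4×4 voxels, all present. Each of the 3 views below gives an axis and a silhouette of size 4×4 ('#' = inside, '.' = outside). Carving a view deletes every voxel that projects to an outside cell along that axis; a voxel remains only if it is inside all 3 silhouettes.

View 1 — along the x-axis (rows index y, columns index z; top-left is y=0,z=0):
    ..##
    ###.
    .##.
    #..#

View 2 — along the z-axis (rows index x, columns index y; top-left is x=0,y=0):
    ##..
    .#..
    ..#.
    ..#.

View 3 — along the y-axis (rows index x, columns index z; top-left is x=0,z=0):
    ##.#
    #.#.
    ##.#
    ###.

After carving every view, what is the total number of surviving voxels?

full grid |V| = 64
after view 1 [x-axis, 9 of 16 cells solid] → remaining = 36
after view 2 [z-axis, 5 of 16 cells solid] → remaining = 12
after view 3 [y-axis, 11 of 16 cells solid] → remaining = 8

voxel count = 8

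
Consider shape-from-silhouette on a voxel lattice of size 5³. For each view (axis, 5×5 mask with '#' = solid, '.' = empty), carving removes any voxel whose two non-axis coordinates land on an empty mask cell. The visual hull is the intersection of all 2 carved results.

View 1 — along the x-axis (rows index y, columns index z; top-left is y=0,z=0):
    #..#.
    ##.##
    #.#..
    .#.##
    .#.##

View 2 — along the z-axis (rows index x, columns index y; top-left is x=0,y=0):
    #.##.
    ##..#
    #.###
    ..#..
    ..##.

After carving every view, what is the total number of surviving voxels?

before carving: 125 voxels (5×5×5)
[1] x-view keeps 14 columns → grid now 70
[2] z-view keeps 13 columns → grid now 33

|visual hull| = 33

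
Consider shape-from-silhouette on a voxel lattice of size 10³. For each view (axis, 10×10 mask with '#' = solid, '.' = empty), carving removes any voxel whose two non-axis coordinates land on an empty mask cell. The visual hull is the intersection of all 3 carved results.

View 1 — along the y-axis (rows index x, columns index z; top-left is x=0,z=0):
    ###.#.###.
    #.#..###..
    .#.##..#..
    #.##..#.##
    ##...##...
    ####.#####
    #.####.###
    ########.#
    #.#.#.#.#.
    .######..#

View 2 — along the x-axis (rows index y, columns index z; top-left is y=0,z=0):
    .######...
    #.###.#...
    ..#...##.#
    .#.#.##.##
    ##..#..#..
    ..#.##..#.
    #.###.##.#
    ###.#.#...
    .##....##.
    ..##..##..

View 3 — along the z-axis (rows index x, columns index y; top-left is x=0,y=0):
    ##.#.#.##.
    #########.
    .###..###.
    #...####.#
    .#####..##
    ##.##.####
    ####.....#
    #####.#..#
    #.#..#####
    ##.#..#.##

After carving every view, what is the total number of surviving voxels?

remaining voxels: 221

initial block: 10^3 = 1000
carve view 1 (along y, XZ-mask fill 64/100): 640 voxels remain
carve view 2 (along x, YZ-mask fill 49/100): 326 voxels remain
carve view 3 (along z, XY-mask fill 67/100): 221 voxels remain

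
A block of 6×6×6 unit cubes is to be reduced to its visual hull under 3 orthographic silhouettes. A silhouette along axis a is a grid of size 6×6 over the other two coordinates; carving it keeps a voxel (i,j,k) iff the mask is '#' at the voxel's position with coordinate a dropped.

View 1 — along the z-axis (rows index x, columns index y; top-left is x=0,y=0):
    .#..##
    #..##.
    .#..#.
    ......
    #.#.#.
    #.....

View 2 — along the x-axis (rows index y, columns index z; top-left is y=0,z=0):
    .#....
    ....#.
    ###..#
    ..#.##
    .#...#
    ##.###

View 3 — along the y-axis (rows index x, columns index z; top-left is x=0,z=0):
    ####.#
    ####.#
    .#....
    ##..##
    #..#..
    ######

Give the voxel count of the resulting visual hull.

remaining voxels: 14

before carving: 216 voxels (6×6×6)
  1. axis=2 (XY plane), |mask|=12  ⇒  voxels=72
  2. axis=0 (YZ plane), |mask|=16  ⇒  voxels=25
  3. axis=1 (XZ plane), |mask|=23  ⇒  voxels=14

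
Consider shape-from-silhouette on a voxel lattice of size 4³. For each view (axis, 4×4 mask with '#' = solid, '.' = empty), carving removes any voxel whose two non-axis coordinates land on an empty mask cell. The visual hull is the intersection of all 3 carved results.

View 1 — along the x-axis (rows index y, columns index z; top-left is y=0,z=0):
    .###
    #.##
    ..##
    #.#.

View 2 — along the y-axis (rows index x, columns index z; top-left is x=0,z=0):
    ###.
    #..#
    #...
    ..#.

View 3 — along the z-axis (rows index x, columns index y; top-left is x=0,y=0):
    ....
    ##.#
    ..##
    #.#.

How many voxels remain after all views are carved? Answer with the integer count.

7 voxels

before carving: 64 voxels (4×4×4)
[1] x-view keeps 10 columns → grid now 40
[2] y-view keeps 7 columns → grid now 18
[3] z-view keeps 7 columns → grid now 7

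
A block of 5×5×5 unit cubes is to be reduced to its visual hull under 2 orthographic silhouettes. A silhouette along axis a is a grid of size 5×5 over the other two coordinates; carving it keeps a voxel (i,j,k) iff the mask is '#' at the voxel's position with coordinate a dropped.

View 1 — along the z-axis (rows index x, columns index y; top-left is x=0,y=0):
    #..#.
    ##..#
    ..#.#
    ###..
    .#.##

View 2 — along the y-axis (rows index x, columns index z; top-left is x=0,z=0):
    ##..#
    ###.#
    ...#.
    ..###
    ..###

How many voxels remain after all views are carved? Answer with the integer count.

voxel count = 38

full grid |V| = 125
[1] z-view keeps 13 columns → grid now 65
[2] y-view keeps 14 columns → grid now 38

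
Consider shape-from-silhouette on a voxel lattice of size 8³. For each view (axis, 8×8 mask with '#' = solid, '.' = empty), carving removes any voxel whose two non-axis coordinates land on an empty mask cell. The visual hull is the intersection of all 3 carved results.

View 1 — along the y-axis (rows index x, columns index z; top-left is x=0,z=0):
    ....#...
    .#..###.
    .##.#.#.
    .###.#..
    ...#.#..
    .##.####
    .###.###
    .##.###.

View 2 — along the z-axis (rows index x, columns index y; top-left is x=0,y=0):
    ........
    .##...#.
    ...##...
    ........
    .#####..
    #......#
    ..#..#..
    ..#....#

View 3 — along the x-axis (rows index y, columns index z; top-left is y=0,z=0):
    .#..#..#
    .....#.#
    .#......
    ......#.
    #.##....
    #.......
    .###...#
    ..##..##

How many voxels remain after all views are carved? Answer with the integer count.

full grid |V| = 512
after view 1 [y-axis, 32 of 64 cells solid] → remaining = 256
after view 2 [z-axis, 16 of 64 cells solid] → remaining = 64
after view 3 [x-axis, 19 of 64 cells solid] → remaining = 17

remaining voxels: 17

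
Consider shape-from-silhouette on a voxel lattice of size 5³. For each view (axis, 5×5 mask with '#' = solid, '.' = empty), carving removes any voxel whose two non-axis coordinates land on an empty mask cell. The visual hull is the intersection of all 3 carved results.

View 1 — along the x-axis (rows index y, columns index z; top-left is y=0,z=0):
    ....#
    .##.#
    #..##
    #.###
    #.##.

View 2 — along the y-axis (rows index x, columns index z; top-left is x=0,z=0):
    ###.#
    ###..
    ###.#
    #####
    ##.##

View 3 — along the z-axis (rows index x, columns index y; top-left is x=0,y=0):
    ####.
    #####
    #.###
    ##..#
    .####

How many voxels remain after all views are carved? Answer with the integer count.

voxel count = 41

before carving: 125 voxels (5×5×5)
step 1: project along x, AND mask (14/25) → |grid| = 70
step 2: project along y, AND mask (20/25) → |grid| = 54
step 3: project along z, AND mask (20/25) → |grid| = 41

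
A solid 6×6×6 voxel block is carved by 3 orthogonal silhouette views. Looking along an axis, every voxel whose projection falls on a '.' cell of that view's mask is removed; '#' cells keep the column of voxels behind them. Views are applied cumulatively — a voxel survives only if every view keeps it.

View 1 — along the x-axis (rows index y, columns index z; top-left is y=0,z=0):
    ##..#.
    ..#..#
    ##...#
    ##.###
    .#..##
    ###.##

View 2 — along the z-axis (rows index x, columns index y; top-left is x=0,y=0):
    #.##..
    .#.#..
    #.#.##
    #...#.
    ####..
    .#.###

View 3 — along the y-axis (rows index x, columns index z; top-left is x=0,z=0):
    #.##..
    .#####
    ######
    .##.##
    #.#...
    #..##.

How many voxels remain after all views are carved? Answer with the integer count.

voxel count = 39

initial block: 6^3 = 216
  1. axis=0 (YZ plane), |mask|=21  ⇒  voxels=126
  2. axis=2 (XY plane), |mask|=19  ⇒  voxels=66
  3. axis=1 (XZ plane), |mask|=23  ⇒  voxels=39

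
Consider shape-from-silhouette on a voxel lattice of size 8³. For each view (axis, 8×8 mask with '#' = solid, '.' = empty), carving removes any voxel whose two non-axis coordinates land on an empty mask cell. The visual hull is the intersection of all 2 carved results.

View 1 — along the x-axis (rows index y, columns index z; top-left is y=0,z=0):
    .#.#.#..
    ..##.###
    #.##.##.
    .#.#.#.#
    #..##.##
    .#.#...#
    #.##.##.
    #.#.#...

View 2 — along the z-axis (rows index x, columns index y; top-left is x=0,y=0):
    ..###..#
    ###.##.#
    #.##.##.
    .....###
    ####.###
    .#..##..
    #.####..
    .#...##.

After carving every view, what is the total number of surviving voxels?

146 voxels

full grid |V| = 512
V1 x: intersect with YZ mask (33 set) -- 264 left
V2 z: intersect with XY mask (36 set) -- 146 left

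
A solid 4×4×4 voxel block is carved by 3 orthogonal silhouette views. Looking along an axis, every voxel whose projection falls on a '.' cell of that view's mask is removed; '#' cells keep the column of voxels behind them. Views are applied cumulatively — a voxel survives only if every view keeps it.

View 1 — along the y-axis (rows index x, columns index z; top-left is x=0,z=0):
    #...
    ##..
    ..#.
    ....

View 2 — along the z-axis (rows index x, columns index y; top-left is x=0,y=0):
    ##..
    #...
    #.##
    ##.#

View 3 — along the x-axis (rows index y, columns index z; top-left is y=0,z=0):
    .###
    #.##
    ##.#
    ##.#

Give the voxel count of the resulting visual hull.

full grid |V| = 64
after view 1 [y-axis, 4 of 16 cells solid] → remaining = 16
after view 2 [z-axis, 9 of 16 cells solid] → remaining = 7
after view 3 [x-axis, 12 of 16 cells solid] → remaining = 3

remaining voxels: 3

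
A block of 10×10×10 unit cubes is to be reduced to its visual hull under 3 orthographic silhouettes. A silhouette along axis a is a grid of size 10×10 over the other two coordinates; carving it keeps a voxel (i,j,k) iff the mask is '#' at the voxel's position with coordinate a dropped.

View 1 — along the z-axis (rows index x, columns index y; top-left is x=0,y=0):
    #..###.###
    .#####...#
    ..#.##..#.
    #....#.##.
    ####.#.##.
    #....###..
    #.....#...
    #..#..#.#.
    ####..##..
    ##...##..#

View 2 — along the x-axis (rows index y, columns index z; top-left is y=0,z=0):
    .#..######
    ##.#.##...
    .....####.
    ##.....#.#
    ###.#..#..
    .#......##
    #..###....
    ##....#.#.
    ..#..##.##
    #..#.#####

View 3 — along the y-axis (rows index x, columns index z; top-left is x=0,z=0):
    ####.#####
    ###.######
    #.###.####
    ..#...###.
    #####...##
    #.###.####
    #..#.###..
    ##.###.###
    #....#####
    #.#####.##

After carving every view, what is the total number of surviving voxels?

|visual hull| = 178

start: 10×10×10 = 1000 voxels
  1. axis=2 (XY plane), |mask|=49  ⇒  voxels=490
  2. axis=0 (YZ plane), |mask|=48  ⇒  voxels=234
  3. axis=1 (XZ plane), |mask|=72  ⇒  voxels=178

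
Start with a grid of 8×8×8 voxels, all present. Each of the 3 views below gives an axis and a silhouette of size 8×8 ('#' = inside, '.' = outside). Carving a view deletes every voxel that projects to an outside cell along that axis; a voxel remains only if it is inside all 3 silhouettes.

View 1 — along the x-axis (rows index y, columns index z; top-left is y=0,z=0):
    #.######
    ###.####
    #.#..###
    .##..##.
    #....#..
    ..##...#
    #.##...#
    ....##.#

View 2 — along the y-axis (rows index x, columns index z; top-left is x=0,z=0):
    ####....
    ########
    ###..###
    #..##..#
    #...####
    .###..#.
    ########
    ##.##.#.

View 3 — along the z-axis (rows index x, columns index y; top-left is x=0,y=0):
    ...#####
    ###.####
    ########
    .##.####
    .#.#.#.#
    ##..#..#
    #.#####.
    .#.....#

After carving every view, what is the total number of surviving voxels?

before carving: 512 voxels (8×8×8)
V1 x: intersect with YZ mask (35 set) -- 280 left
V2 y: intersect with XZ mask (44 set) -- 188 left
V3 z: intersect with XY mask (42 set) -- 128 left

128 voxels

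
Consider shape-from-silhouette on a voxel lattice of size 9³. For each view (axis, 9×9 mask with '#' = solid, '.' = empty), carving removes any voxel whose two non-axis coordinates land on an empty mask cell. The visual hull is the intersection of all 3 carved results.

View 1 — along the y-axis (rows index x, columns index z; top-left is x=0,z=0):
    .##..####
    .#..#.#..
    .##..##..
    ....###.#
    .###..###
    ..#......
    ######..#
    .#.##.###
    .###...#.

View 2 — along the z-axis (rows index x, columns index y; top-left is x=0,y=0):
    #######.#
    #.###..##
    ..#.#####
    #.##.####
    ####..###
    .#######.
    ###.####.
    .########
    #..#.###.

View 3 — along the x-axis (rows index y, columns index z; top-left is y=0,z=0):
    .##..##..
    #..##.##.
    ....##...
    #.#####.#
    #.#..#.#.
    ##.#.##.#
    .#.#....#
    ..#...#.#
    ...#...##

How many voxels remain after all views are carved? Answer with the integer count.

start: 9×9×9 = 729 voxels
after view 1 [y-axis, 41 of 81 cells solid] → remaining = 369
after view 2 [z-axis, 61 of 81 cells solid] → remaining = 284
after view 3 [x-axis, 37 of 81 cells solid] → remaining = 126

|visual hull| = 126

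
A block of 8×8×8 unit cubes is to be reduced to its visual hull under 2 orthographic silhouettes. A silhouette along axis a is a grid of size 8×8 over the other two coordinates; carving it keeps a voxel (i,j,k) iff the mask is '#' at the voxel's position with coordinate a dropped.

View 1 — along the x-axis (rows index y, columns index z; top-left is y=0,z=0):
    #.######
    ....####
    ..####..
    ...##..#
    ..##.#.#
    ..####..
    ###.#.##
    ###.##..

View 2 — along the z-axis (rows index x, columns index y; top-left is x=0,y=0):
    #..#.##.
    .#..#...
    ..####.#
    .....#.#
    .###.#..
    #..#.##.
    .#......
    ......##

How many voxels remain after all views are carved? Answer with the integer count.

before carving: 512 voxels (8×8×8)
V1 x: intersect with YZ mask (37 set) -- 296 left
V2 z: intersect with XY mask (24 set) -- 107 left

remaining voxels: 107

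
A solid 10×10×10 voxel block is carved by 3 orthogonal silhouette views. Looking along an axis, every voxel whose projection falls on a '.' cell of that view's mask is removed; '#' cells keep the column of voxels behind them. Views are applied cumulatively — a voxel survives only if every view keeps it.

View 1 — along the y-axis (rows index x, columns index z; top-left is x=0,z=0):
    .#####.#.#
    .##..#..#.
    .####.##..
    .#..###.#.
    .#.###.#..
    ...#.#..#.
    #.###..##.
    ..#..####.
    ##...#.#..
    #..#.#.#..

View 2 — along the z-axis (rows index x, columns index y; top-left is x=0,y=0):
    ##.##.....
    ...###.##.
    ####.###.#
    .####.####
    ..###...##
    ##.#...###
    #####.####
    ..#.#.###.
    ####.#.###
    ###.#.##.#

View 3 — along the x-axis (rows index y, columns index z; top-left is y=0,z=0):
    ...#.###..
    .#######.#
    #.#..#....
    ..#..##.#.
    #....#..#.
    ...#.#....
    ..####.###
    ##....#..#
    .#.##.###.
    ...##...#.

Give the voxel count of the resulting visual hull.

148 voxels

initial block: 10^3 = 1000
after view 1 [y-axis, 49 of 100 cells solid] → remaining = 490
after view 2 [z-axis, 65 of 100 cells solid] → remaining = 318
after view 3 [x-axis, 44 of 100 cells solid] → remaining = 148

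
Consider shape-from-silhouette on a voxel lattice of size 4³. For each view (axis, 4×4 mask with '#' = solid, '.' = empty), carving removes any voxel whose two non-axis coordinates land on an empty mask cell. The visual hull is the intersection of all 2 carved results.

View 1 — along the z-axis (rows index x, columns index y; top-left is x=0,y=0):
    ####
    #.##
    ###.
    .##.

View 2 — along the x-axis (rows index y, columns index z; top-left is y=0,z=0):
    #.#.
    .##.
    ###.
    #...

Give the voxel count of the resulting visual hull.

remaining voxels: 26

full grid |V| = 64
carve view 1 (along z, XY-mask fill 12/16): 48 voxels remain
carve view 2 (along x, YZ-mask fill 8/16): 26 voxels remain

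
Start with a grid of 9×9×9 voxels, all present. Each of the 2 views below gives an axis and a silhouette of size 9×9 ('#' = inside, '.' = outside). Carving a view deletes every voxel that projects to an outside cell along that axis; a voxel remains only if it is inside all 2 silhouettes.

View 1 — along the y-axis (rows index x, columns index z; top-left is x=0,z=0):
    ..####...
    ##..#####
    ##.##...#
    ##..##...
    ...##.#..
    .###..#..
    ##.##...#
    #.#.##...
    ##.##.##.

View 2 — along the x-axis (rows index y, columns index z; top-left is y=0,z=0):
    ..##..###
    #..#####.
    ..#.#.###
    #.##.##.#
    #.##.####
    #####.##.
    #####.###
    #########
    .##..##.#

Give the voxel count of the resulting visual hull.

start: 9×9×9 = 729 voxels
V1 y: intersect with XZ mask (42 set) -- 378 left
V2 x: intersect with YZ mask (58 set) -- 257 left

|visual hull| = 257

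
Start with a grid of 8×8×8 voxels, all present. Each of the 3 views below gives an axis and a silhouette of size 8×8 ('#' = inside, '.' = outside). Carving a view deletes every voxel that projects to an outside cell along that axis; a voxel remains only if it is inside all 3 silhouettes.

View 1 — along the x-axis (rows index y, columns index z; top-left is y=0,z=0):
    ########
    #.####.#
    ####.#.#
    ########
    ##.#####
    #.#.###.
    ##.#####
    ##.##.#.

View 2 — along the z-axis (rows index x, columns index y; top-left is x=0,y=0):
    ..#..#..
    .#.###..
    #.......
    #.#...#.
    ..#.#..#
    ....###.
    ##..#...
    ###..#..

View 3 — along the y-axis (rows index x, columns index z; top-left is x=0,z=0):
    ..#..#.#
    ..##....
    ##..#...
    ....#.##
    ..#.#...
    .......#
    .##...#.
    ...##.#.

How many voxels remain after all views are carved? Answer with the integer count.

initial block: 8^3 = 512
carve view 1 (along x, YZ-mask fill 52/64): 416 voxels remain
carve view 2 (along z, XY-mask fill 23/64): 149 voxels remain
carve view 3 (along y, XZ-mask fill 20/64): 40 voxels remain

|visual hull| = 40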